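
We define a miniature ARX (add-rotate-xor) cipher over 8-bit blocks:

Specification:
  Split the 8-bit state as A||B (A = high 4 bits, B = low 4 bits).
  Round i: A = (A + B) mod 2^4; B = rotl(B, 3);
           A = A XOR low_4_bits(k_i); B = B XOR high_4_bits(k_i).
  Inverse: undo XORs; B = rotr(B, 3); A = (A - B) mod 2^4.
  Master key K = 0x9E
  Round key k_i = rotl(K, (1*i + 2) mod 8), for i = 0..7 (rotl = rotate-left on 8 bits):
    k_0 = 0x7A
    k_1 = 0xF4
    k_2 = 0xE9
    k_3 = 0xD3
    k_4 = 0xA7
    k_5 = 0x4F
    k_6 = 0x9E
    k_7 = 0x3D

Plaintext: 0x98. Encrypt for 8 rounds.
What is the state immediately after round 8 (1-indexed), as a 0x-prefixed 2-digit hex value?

s_0 = plaintext = 0x98
s_1 = Round(s_0, k_0) = 0xB3
s_2 = Round(s_1, k_1) = 0xA6
s_3 = Round(s_2, k_2) = 0x9D
s_4 = Round(s_3, k_3) = 0x53
s_5 = Round(s_4, k_4) = 0xF3
s_6 = Round(s_5, k_5) = 0xDD
s_7 = Round(s_6, k_6) = 0x47
s_8 = Round(s_7, k_7) = 0x68

0x68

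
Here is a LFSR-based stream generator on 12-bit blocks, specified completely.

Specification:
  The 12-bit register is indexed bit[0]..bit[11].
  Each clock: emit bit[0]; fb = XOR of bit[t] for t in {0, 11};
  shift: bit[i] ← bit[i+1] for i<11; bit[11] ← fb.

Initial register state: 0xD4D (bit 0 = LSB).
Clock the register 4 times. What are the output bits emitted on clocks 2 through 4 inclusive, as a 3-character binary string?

011

reg_0 = 0xD4D
clock 1: out=1, reg = 0x6A6
clock 2: out=0, reg = 0x353
clock 3: out=1, reg = 0x9A9
clock 4: out=1, reg = 0x4D4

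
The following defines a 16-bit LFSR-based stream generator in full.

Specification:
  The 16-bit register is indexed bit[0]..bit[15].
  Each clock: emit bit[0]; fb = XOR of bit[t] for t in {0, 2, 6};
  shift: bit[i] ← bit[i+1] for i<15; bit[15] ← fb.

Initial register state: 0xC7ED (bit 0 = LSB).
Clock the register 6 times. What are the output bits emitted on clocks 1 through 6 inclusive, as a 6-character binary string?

reg_0 = 0xC7ED
clock 1: out=1, reg = 0xE3F6
clock 2: out=0, reg = 0x71FB
clock 3: out=1, reg = 0x38FD
clock 4: out=1, reg = 0x9C7E
clock 5: out=0, reg = 0x4E3F
clock 6: out=1, reg = 0x271F

101101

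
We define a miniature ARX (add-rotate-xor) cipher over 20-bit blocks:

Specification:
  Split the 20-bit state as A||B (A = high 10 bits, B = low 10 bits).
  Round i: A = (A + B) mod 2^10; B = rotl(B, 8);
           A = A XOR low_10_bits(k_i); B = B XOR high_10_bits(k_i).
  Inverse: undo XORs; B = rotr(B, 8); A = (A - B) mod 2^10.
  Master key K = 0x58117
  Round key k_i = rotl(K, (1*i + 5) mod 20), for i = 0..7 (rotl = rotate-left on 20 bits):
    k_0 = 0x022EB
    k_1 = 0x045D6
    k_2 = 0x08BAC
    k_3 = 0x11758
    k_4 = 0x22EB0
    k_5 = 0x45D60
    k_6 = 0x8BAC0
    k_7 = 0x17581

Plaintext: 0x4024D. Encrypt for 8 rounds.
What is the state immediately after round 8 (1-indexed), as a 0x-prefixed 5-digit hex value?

0x3895E

s_0 = plaintext = 0x4024D
s_1 = Round(s_0, k_0) = 0x6999B
s_2 = Round(s_1, k_1) = 0xA5F77
s_3 = Round(s_2, k_2) = 0x68BFF
s_4 = Round(s_3, k_3) = 0xBE7BA
s_5 = Round(s_4, k_4) = 0x00E65
s_6 = Round(s_5, k_5) = 0xC208E
s_7 = Round(s_6, k_6) = 0x5580D
s_8 = Round(s_7, k_7) = 0x3895E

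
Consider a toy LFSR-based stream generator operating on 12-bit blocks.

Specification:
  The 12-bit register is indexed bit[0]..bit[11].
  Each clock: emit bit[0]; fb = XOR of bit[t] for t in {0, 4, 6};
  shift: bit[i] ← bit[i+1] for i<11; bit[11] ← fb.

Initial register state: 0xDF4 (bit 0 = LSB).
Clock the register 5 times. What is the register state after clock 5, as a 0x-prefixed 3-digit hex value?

reg_0 = 0xDF4
clock 1: out=0, reg = 0x6FA
clock 2: out=0, reg = 0x37D
clock 3: out=1, reg = 0x9BE
clock 4: out=0, reg = 0xCDF
clock 5: out=1, reg = 0xE6F

0xE6F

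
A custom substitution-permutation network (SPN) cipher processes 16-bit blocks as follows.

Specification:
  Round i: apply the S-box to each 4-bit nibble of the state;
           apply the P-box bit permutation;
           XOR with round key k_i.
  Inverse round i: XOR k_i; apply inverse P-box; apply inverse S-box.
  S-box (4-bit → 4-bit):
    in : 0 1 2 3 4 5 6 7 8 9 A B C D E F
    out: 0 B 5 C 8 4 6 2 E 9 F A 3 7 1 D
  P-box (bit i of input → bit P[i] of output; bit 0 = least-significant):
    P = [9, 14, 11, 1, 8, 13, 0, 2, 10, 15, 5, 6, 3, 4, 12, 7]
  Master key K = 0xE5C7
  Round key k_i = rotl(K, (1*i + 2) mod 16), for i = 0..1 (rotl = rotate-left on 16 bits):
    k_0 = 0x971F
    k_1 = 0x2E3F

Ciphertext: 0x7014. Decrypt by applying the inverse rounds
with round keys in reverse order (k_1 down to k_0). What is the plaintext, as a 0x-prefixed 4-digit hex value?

s_0 = ciphertext = 0x7014
s_1 = InvRound(s_0, k_1) = 0x225A
s_2 = InvRound(s_1, k_0) = 0x51A0

0x51A0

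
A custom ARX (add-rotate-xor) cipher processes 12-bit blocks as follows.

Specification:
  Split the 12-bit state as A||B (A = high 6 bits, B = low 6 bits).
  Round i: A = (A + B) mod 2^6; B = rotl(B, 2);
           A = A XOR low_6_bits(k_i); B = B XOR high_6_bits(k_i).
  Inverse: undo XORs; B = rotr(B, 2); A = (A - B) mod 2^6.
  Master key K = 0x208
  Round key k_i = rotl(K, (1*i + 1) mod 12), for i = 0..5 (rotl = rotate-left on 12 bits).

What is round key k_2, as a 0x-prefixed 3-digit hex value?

0x041

K = 0x208
k_0 = rotl(K, (1*0+1) mod 12) = rotl(K, 1) = 0x410
k_1 = rotl(K, (1*1+1) mod 12) = rotl(K, 2) = 0x820
k_2 = rotl(K, (1*2+1) mod 12) = rotl(K, 3) = 0x041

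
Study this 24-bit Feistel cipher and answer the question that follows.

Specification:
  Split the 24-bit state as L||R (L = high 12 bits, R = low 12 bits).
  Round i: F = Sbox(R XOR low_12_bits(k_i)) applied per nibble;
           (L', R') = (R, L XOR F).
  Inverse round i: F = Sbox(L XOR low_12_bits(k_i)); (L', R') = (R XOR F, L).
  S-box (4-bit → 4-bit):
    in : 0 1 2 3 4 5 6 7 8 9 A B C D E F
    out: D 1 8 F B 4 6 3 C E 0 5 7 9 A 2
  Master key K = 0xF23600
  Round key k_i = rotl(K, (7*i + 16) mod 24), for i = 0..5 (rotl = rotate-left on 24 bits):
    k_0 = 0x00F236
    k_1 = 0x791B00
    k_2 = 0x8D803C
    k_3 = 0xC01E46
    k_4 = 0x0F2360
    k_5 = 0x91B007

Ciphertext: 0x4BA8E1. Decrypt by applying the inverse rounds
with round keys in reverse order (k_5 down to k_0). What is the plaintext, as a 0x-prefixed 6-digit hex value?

0x90A219

s_0 = ciphertext = 0x4BA8E1
s_1 = InvRound(s_0, k_5) = 0x3B84BA
s_2 = InvRound(s_1, k_4) = 0x9263B8
s_3 = InvRound(s_2, k_3) = 0x0D5926
s_4 = InvRound(s_3, k_2) = 0x4880D5
s_5 = InvRound(s_4, k_1) = 0x219488
s_6 = InvRound(s_5, k_0) = 0x90A219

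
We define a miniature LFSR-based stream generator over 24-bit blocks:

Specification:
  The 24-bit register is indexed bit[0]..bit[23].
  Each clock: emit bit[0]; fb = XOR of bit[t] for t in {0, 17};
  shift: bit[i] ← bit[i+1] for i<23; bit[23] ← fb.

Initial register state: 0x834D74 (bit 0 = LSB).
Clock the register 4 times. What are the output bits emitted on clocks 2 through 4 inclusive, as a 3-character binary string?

010

reg_0 = 0x834D74
clock 1: out=0, reg = 0xC1A6BA
clock 2: out=0, reg = 0x60D35D
clock 3: out=1, reg = 0xB069AE
clock 4: out=0, reg = 0x5834D7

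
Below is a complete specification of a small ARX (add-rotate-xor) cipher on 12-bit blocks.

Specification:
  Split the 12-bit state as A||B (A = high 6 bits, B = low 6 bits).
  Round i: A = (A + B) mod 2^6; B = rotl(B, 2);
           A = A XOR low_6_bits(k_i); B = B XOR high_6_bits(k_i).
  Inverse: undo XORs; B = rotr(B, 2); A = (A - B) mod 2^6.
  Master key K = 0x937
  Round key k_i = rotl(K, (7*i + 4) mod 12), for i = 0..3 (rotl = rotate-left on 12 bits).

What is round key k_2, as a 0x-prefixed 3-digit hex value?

K = 0x937
k_0 = rotl(K, (7*0+4) mod 12) = rotl(K, 4) = 0x379
k_1 = rotl(K, (7*1+4) mod 12) = rotl(K, 11) = 0xC9B
k_2 = rotl(K, (7*2+4) mod 12) = rotl(K, 6) = 0xDE4

0xDE4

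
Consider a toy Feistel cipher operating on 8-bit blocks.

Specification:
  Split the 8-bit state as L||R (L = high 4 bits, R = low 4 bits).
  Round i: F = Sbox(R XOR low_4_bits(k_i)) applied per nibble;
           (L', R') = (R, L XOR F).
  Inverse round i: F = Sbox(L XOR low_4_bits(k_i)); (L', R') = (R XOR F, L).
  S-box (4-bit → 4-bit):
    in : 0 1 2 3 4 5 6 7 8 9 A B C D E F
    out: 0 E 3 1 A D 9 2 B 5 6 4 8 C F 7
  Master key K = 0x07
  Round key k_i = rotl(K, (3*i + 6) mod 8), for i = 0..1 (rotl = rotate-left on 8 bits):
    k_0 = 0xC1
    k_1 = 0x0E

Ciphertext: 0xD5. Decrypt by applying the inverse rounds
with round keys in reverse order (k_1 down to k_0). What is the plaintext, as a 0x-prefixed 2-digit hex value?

s_0 = ciphertext = 0xD5
s_1 = InvRound(s_0, k_1) = 0x4D
s_2 = InvRound(s_1, k_0) = 0x04

0x04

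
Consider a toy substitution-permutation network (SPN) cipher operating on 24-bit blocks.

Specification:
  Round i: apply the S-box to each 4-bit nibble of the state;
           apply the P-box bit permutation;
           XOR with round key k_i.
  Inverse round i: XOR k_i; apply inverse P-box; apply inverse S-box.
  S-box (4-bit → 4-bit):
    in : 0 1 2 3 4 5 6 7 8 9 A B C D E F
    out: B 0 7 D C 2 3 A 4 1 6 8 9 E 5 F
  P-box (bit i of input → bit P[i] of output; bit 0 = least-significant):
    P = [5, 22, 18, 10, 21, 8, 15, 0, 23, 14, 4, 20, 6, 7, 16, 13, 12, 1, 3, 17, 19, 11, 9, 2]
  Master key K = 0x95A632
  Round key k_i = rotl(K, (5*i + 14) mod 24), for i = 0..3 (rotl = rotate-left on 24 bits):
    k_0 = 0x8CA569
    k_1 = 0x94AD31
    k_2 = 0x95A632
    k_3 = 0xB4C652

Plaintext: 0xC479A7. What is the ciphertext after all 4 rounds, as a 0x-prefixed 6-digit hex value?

0xAE5B98

s_0 = plaintext = 0xC479A7
s_1 = Round(s_0, k_0) = 0x4600E5
s_2 = Round(s_1, k_1) = 0x645FF7
s_3 = Round(s_2, k_2) = 0x6F6BAB
s_4 = Round(s_3, k_3) = 0xAE5B98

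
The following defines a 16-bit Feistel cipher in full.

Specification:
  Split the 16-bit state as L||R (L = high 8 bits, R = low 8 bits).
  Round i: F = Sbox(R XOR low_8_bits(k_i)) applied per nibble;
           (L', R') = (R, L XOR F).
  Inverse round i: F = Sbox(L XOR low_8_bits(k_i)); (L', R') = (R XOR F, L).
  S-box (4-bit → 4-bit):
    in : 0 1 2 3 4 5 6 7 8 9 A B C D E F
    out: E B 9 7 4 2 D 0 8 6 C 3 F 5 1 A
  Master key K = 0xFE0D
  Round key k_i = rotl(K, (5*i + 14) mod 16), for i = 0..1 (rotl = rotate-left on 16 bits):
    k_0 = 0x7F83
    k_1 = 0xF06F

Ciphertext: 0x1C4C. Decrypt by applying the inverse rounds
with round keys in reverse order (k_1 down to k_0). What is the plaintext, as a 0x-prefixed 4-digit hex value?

0xE44B

s_0 = ciphertext = 0x1C4C
s_1 = InvRound(s_0, k_1) = 0x4B1C
s_2 = InvRound(s_1, k_0) = 0xE44B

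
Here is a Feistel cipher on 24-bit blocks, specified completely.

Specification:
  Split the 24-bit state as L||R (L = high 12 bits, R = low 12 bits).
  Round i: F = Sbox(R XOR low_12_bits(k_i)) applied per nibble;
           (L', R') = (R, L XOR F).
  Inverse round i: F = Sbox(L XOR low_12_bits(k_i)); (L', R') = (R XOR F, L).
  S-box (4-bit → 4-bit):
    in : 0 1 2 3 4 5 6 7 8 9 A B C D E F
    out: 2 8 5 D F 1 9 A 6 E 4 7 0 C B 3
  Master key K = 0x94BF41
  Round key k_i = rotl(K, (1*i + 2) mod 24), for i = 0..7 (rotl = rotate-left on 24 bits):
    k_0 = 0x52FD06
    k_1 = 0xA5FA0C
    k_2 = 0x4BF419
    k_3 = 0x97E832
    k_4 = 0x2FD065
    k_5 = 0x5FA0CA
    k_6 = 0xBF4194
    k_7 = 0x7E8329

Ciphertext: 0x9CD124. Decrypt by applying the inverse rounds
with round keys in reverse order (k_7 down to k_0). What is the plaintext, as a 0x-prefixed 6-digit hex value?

s_0 = ciphertext = 0x9CD124
s_1 = InvRound(s_0, k_7) = 0x59B9CD
s_2 = InvRound(s_1, k_6) = 0x6EE59B
s_3 = InvRound(s_2, k_5) = 0xCC46EE
s_4 = InvRound(s_3, k_4) = 0x6A6CC4
s_5 = InvRound(s_4, k_3) = 0x72B6A6
s_6 = InvRound(s_5, k_2) = 0xB7372B
s_7 = InvRound(s_6, k_1) = 0xF88B73
s_8 = InvRound(s_7, k_0) = 0xE18F88

0xE18F88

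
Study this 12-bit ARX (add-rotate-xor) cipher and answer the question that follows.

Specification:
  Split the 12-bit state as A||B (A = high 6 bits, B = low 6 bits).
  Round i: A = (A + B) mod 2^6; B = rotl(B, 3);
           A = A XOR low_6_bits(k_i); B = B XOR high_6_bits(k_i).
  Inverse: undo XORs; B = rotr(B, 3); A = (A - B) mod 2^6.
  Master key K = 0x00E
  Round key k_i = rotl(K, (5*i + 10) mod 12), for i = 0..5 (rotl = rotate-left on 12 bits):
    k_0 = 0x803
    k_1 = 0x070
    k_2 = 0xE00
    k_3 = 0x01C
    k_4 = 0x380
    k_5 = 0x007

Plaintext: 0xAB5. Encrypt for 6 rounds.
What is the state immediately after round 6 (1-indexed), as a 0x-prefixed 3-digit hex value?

s_0 = plaintext = 0xAB5
s_1 = Round(s_0, k_0) = 0x70E
s_2 = Round(s_1, k_1) = 0x6B0
s_3 = Round(s_2, k_2) = 0x2BE
s_4 = Round(s_3, k_3) = 0x537
s_5 = Round(s_4, k_4) = 0x2F0
s_6 = Round(s_5, k_5) = 0xF06

0xF06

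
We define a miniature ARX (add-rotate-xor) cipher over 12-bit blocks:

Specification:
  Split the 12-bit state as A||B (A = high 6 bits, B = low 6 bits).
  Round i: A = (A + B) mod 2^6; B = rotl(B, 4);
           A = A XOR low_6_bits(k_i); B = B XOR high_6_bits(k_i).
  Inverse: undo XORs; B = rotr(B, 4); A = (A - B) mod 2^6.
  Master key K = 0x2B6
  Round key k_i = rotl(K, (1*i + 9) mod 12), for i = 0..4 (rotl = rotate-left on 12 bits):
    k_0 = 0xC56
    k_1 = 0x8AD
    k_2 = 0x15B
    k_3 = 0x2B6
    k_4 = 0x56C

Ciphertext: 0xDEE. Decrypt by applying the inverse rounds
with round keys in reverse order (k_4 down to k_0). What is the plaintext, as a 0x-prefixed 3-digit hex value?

s_0 = ciphertext = 0xDEE
s_1 = InvRound(s_0, k_4) = 0xB2F
s_2 = InvRound(s_1, k_3) = 0x116
s_3 = InvRound(s_2, k_2) = 0x48D
s_4 = InvRound(s_3, k_1) = 0x07E
s_5 = InvRound(s_4, k_0) = 0x6FC

0x6FC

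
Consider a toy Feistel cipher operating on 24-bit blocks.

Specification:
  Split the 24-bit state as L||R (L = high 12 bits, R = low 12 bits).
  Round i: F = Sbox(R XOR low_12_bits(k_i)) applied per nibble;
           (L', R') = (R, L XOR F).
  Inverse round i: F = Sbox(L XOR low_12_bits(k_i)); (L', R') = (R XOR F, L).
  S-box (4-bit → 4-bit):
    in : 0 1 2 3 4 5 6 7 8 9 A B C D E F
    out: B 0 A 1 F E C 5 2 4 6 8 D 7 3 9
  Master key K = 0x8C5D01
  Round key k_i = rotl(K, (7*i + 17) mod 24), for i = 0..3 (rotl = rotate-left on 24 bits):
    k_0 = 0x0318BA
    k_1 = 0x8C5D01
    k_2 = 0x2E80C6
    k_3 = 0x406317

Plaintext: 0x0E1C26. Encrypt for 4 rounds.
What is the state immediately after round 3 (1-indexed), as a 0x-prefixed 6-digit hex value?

s_0 = plaintext = 0x0E1C26
s_1 = Round(s_0, k_0) = 0xC26FAC
s_2 = Round(s_1, k_1) = 0xFAC641
s_3 = Round(s_2, k_2) = 0x641389
s_4 = Round(s_3, k_3) = 0x389D02

0x641389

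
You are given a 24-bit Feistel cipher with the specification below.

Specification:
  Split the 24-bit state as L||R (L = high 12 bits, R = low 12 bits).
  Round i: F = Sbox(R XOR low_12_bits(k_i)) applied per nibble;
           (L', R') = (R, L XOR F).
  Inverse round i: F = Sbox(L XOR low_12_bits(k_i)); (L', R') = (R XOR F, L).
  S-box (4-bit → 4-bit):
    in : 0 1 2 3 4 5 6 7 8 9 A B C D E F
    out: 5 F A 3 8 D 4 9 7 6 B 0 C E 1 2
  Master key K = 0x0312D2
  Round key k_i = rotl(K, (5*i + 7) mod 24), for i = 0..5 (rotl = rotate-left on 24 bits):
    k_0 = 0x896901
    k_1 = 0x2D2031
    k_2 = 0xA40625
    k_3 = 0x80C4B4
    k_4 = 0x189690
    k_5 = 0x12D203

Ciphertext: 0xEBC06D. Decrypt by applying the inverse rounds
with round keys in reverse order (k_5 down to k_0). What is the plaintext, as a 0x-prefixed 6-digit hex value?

s_0 = ciphertext = 0xEBC06D
s_1 = InvRound(s_0, k_5) = 0xC6FEBC
s_2 = InvRound(s_1, k_4) = 0x59EC6F
s_3 = InvRound(s_2, k_3) = 0x3C459E
s_4 = InvRound(s_3, k_2) = 0x8813C4
s_5 = InvRound(s_4, k_1) = 0x4C1881
s_6 = InvRound(s_5, k_0) = 0x6444C1

0x6444C1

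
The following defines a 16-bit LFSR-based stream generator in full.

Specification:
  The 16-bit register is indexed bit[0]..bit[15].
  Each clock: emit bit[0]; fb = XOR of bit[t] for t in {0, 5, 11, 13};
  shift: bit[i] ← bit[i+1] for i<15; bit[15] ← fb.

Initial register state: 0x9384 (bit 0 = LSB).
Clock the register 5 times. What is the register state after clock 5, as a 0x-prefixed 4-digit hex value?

reg_0 = 0x9384
clock 1: out=0, reg = 0x49C2
clock 2: out=0, reg = 0xA4E1
clock 3: out=1, reg = 0xD270
clock 4: out=0, reg = 0xE938
clock 5: out=0, reg = 0xF49C

0xF49C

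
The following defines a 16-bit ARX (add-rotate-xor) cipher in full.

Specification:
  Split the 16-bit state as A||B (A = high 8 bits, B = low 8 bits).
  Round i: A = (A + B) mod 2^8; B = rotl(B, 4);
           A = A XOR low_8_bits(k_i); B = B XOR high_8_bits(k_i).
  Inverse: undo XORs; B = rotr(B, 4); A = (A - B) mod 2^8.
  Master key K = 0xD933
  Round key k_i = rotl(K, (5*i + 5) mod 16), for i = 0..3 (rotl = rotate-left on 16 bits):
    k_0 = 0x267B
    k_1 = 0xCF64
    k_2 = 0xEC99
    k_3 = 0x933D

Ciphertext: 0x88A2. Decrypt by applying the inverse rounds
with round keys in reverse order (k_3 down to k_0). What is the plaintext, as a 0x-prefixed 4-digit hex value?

0xDC52

s_0 = ciphertext = 0x88A2
s_1 = InvRound(s_0, k_3) = 0xA213
s_2 = InvRound(s_1, k_2) = 0x3CFF
s_3 = InvRound(s_2, k_1) = 0x5503
s_4 = InvRound(s_3, k_0) = 0xDC52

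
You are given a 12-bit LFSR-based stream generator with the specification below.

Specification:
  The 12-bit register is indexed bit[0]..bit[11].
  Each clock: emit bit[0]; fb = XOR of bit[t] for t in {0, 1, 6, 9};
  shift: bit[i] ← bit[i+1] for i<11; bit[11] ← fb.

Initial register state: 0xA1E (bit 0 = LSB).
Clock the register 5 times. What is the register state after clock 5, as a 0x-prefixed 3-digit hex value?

0xE50

reg_0 = 0xA1E
clock 1: out=0, reg = 0x50F
clock 2: out=1, reg = 0x287
clock 3: out=1, reg = 0x943
clock 4: out=1, reg = 0xCA1
clock 5: out=1, reg = 0xE50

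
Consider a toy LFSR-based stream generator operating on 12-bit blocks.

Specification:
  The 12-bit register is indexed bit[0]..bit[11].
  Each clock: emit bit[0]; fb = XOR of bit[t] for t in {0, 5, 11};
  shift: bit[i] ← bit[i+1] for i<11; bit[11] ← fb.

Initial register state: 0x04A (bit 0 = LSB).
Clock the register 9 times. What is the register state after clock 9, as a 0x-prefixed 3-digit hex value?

0x1C0

reg_0 = 0x04A
clock 1: out=0, reg = 0x025
clock 2: out=1, reg = 0x012
clock 3: out=0, reg = 0x009
clock 4: out=1, reg = 0x804
clock 5: out=0, reg = 0xC02
clock 6: out=0, reg = 0xE01
clock 7: out=1, reg = 0x700
clock 8: out=0, reg = 0x380
clock 9: out=0, reg = 0x1C0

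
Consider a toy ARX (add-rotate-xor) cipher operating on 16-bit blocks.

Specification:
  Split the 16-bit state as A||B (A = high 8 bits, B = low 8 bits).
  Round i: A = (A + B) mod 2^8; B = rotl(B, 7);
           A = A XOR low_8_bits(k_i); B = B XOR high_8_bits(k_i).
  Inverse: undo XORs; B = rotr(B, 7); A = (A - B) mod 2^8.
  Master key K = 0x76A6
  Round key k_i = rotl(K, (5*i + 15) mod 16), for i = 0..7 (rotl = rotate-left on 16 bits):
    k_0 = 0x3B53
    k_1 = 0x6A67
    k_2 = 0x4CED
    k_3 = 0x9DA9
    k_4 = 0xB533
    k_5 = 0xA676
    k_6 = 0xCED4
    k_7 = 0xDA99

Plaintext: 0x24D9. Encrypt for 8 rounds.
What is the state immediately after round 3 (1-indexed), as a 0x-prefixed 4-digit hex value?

s_0 = plaintext = 0x24D9
s_1 = Round(s_0, k_0) = 0xAED7
s_2 = Round(s_1, k_1) = 0xE281
s_3 = Round(s_2, k_2) = 0x8E8C
s_4 = Round(s_3, k_3) = 0xB3DB
s_5 = Round(s_4, k_4) = 0xBD58
s_6 = Round(s_5, k_5) = 0x638A
s_7 = Round(s_6, k_6) = 0x398B
s_8 = Round(s_7, k_7) = 0x5D1F

0x8E8C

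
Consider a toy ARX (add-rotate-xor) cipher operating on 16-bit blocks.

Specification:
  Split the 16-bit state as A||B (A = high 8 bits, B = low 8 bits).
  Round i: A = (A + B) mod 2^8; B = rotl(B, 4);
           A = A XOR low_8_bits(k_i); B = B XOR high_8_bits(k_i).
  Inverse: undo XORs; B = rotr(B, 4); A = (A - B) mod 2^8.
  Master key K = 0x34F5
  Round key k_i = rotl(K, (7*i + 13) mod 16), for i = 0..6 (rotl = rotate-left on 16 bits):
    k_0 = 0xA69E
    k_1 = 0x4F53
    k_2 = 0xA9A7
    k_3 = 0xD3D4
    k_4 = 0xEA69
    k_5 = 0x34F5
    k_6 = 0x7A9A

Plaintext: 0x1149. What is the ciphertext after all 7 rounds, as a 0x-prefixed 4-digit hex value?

s_0 = plaintext = 0x1149
s_1 = Round(s_0, k_0) = 0xC432
s_2 = Round(s_1, k_1) = 0xA56C
s_3 = Round(s_2, k_2) = 0xB66F
s_4 = Round(s_3, k_3) = 0xF125
s_5 = Round(s_4, k_4) = 0x7FB8
s_6 = Round(s_5, k_5) = 0xC2BF
s_7 = Round(s_6, k_6) = 0x1B81

0x1B81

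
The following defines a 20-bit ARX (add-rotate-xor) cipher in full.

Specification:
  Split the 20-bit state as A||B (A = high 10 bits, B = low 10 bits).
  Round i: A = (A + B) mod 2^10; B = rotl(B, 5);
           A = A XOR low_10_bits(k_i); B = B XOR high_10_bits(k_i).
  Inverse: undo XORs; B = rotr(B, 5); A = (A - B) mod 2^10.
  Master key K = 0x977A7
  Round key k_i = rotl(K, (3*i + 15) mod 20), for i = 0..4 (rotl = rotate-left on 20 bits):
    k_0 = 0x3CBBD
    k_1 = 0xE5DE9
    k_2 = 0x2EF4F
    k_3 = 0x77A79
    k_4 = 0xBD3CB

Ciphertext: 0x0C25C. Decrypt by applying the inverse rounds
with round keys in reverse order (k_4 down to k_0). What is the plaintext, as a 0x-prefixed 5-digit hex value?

0xCBE6E

s_0 = ciphertext = 0x0C25C
s_1 = InvRound(s_0, k_4) = 0xBD905
s_2 = InvRound(s_1, k_3) = 0x4A766
s_3 = InvRound(s_2, k_2) = 0xAA3BE
s_4 = InvRound(s_3, k_1) = 0x88121
s_5 = InvRound(s_4, k_0) = 0xCBE6E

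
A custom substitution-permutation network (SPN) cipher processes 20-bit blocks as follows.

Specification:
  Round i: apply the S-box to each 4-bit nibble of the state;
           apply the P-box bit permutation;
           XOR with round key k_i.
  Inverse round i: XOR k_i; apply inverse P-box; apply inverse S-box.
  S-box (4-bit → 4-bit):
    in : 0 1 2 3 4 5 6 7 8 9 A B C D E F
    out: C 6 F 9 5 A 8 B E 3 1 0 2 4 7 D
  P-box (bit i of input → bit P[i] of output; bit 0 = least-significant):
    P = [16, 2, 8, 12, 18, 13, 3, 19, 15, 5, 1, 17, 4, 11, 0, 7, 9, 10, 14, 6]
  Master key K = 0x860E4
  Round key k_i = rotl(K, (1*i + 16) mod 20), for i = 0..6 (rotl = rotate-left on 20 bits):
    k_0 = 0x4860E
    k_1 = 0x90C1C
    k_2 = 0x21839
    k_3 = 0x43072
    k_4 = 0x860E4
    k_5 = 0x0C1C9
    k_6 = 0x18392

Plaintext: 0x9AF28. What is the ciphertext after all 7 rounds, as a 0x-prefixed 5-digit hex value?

0x2DA33

s_0 = plaintext = 0x9AF28
s_1 = Round(s_0, k_0) = 0xA3110
s_2 = Round(s_1, k_1) = 0x93FA6
s_3 = Round(s_2, k_2) = 0x48EAB
s_4 = Round(s_3, k_3) = 0x0FAD1
s_5 = Round(s_4, k_4) = 0x8A139
s_6 = Round(s_5, k_5) = 0xD85BF
s_7 = Round(s_6, k_6) = 0x2DA33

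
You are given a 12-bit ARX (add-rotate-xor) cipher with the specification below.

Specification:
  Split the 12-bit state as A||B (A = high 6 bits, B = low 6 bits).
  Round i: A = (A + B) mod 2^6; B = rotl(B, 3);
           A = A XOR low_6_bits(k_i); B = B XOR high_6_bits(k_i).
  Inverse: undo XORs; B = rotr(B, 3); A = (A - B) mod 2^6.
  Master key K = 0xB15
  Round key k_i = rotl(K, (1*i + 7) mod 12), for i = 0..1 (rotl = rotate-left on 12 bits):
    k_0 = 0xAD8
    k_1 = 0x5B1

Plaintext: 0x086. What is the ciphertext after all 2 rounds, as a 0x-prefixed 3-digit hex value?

0x68D

s_0 = plaintext = 0x086
s_1 = Round(s_0, k_0) = 0x41B
s_2 = Round(s_1, k_1) = 0x68D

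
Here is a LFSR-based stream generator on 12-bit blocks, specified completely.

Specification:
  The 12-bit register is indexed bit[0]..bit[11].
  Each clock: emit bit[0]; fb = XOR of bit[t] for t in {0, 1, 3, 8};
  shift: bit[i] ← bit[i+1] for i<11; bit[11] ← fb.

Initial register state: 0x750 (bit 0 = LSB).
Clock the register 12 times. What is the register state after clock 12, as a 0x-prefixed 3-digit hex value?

reg_0 = 0x750
clock 1: out=0, reg = 0xBA8
clock 2: out=0, reg = 0x5D4
clock 3: out=0, reg = 0xAEA
clock 4: out=0, reg = 0x575
clock 5: out=1, reg = 0x2BA
clock 6: out=0, reg = 0x15D
clock 7: out=1, reg = 0x8AE
clock 8: out=0, reg = 0x457
clock 9: out=1, reg = 0x22B
clock 10: out=1, reg = 0x915
clock 11: out=1, reg = 0x48A
clock 12: out=0, reg = 0x245

0x245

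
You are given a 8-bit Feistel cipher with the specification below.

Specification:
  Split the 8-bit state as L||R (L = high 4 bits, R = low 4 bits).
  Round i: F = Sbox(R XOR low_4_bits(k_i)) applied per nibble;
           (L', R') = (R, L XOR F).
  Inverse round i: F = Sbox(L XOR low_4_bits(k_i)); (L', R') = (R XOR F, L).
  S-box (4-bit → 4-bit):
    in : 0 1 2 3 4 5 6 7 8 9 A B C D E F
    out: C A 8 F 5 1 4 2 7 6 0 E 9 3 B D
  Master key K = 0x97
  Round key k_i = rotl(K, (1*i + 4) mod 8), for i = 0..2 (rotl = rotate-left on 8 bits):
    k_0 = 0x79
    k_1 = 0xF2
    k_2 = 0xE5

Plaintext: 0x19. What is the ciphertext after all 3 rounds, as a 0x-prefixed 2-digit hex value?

s_0 = plaintext = 0x19
s_1 = Round(s_0, k_0) = 0x9D
s_2 = Round(s_1, k_1) = 0xD4
s_3 = Round(s_2, k_2) = 0x47

0x47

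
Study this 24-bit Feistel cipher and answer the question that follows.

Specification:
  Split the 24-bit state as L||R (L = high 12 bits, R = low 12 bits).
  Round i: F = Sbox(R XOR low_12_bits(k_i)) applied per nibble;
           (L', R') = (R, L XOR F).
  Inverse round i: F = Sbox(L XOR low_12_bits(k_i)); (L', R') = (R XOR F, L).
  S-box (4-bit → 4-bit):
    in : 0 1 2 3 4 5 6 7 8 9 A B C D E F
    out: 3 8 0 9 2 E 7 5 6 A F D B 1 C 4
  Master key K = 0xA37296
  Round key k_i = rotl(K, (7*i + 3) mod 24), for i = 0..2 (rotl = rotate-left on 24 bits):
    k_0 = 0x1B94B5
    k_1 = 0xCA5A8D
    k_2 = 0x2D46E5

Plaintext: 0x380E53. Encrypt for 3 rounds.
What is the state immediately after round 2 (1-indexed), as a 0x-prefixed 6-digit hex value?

0xC479EC

s_0 = plaintext = 0x380E53
s_1 = Round(s_0, k_0) = 0xE53C47
s_2 = Round(s_1, k_1) = 0xC479EC
s_3 = Round(s_2, k_2) = 0x9EC87D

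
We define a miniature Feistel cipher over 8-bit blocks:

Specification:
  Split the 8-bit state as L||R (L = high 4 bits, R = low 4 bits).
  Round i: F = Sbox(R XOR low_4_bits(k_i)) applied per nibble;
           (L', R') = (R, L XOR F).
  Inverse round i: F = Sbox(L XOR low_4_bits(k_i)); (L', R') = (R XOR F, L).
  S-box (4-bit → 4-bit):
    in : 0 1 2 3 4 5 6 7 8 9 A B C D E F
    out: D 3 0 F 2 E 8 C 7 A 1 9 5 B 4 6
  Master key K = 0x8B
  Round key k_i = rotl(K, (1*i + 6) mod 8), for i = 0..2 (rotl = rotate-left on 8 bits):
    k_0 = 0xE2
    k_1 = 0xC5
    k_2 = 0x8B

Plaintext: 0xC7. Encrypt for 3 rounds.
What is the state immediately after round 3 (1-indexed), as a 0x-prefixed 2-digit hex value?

0xBF

s_0 = plaintext = 0xC7
s_1 = Round(s_0, k_0) = 0x72
s_2 = Round(s_1, k_1) = 0x2B
s_3 = Round(s_2, k_2) = 0xBF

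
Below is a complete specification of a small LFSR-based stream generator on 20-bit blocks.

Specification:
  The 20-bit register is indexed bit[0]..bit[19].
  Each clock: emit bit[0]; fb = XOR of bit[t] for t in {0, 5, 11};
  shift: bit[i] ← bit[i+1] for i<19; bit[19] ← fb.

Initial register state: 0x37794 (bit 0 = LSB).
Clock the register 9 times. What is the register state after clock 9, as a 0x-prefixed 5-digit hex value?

0x231BB

reg_0 = 0x37794
clock 1: out=0, reg = 0x1BBCA
clock 2: out=0, reg = 0x8DDE5
clock 3: out=1, reg = 0xC6EF2
clock 4: out=0, reg = 0x63779
clock 5: out=1, reg = 0x31BBC
clock 6: out=0, reg = 0x18DDE
clock 7: out=0, reg = 0x8C6EF
clock 8: out=1, reg = 0x46377
clock 9: out=1, reg = 0x231BB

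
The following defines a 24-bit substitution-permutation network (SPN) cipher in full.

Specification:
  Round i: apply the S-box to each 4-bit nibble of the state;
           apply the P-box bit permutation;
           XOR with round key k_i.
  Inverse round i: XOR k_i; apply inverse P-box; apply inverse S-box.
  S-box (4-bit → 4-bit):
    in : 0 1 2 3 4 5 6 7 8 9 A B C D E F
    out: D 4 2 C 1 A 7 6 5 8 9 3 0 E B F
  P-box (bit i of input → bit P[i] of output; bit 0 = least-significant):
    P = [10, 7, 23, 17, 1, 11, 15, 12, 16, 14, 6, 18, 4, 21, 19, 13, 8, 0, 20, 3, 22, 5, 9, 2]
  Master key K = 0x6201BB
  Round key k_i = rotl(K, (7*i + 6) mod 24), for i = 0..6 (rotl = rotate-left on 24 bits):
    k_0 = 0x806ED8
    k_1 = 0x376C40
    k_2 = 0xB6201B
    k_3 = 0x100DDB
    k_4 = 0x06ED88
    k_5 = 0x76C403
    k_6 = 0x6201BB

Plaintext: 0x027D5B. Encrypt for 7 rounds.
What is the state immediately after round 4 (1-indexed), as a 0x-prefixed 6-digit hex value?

0xCAFC3E

s_0 = plaintext = 0x027D5B
s_1 = Round(s_0, k_0) = 0xEC301D
s_2 = Round(s_1, k_1) = 0xF8CCA4
s_3 = Round(s_2, k_2) = 0xE6373D
s_4 = Round(s_3, k_3) = 0xCAFC3E
s_5 = Round(s_4, k_4) = 0x2C5810
s_6 = Round(s_5, k_5) = 0xD56063
s_7 = Round(s_6, k_6) = 0xCD8BC4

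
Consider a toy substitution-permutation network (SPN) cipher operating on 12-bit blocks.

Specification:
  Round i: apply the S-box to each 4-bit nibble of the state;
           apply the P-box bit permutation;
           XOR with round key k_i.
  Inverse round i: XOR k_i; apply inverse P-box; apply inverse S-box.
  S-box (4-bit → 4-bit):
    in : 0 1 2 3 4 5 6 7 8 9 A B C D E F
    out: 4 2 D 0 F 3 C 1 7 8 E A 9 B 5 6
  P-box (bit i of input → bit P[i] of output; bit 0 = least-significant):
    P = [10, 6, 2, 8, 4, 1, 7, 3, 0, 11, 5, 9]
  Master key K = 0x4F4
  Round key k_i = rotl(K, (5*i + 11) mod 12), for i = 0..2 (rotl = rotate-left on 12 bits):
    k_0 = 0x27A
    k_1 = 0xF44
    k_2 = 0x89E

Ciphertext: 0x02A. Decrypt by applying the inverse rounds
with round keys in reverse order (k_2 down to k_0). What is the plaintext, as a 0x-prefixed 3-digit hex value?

s_0 = ciphertext = 0x02A
s_1 = InvRound(s_0, k_2) = 0xFE0
s_2 = InvRound(s_1, k_1) = 0x000
s_3 = InvRound(s_2, k_0) = 0x6D1

0x6D1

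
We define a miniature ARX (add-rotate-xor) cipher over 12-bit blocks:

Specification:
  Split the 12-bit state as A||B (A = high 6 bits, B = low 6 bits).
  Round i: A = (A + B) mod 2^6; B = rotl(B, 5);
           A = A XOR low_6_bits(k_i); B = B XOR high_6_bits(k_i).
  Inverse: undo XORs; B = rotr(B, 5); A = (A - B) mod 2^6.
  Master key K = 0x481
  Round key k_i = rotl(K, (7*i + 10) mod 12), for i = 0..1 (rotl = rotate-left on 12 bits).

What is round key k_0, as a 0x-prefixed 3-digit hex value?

0x520

K = 0x481
k_0 = rotl(K, (7*0+10) mod 12) = rotl(K, 10) = 0x520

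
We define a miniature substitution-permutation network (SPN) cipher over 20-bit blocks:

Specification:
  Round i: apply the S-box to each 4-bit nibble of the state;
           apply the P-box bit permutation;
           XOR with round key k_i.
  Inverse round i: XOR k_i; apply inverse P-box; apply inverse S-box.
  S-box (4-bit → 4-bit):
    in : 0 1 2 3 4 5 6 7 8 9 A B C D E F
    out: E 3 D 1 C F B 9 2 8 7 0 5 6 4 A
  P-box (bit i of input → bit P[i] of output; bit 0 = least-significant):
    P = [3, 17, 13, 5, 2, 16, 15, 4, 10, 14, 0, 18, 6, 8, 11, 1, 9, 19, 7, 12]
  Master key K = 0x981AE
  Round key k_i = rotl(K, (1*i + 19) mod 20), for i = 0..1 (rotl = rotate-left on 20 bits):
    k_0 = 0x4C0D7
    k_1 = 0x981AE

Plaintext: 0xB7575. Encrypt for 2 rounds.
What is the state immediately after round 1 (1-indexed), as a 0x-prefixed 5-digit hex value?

s_0 = plaintext = 0xB7575
s_1 = Round(s_0, k_0) = 0x2A4A8
s_2 = Round(s_1, k_1) = 0xE1A6B

0x2A4A8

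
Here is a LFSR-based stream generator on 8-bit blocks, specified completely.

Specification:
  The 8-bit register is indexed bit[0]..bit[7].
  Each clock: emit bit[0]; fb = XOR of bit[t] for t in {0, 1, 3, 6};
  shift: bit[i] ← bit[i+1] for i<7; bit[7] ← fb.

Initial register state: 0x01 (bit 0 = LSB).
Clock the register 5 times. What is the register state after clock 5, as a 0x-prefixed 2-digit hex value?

reg_0 = 0x01
clock 1: out=1, reg = 0x80
clock 2: out=0, reg = 0x40
clock 3: out=0, reg = 0xA0
clock 4: out=0, reg = 0x50
clock 5: out=0, reg = 0xA8

0xA8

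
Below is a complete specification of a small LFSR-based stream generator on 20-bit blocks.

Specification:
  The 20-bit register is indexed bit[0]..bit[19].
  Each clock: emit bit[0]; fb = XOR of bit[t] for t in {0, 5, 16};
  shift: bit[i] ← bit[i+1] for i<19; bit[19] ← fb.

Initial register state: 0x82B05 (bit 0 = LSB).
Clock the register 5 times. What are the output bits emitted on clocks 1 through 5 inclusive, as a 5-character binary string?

10100

reg_0 = 0x82B05
clock 1: out=1, reg = 0xC1582
clock 2: out=0, reg = 0x60AC1
clock 3: out=1, reg = 0xB0560
clock 4: out=0, reg = 0x582B0
clock 5: out=0, reg = 0x2C158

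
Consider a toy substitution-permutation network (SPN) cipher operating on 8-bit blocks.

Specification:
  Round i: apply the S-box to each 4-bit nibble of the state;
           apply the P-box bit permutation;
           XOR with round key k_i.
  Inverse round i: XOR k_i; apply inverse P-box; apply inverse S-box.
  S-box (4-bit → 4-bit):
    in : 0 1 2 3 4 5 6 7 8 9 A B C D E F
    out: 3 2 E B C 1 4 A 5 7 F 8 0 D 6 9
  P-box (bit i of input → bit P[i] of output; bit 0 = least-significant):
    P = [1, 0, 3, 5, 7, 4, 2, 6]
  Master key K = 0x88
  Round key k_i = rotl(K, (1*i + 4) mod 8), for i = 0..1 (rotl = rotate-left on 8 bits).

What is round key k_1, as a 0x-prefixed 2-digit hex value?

K = 0x88
k_0 = rotl(K, (1*0+4) mod 8) = rotl(K, 4) = 0x88
k_1 = rotl(K, (1*1+4) mod 8) = rotl(K, 5) = 0x11

0x11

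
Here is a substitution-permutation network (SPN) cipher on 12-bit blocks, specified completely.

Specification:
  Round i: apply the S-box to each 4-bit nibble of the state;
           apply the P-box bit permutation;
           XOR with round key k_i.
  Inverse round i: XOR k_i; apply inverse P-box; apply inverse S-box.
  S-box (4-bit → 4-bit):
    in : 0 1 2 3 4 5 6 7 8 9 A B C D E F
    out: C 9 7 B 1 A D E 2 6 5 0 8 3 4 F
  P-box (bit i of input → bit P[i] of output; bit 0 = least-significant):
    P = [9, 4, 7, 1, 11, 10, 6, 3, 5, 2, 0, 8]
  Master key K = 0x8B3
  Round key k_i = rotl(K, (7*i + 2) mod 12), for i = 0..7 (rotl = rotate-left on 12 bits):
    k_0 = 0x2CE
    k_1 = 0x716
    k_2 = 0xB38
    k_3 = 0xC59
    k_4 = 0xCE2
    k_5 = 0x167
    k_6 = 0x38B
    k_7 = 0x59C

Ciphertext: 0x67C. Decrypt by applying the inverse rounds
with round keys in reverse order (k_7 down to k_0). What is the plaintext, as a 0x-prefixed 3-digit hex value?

s_0 = ciphertext = 0x67C
s_1 = InvRound(s_0, k_7) = 0x1EA
s_2 = InvRound(s_1, k_6) = 0xAE4
s_3 = InvRound(s_2, k_5) = 0x046
s_4 = InvRound(s_3, k_4) = 0xDDE
s_5 = InvRound(s_4, k_3) = 0x7B0
s_6 = InvRound(s_5, k_2) = 0xB3E
s_7 = InvRound(s_6, k_1) = 0x43B
s_8 = InvRound(s_7, k_0) = 0x292

0x292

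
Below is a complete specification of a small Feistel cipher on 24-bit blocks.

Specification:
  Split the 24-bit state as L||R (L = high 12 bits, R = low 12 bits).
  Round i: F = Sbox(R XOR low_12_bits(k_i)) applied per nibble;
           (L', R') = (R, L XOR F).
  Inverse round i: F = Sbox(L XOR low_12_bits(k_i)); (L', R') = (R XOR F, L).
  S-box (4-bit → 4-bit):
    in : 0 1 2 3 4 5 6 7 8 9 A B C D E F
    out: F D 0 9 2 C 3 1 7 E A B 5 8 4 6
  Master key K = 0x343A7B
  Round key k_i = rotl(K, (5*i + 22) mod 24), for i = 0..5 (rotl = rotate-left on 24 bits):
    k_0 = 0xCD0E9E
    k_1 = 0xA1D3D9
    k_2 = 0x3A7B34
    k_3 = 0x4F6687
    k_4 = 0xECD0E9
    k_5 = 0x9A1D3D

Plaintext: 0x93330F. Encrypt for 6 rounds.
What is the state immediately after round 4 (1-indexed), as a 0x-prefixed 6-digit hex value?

s_0 = plaintext = 0x93330F
s_1 = Round(s_0, k_0) = 0x30F1DE
s_2 = Round(s_1, k_1) = 0x1DE3FE
s_3 = Round(s_2, k_2) = 0x3FE684
s_4 = Round(s_3, k_3) = 0x684C07
s_5 = Round(s_4, k_4) = 0xC073C0
s_6 = Round(s_5, k_5) = 0x3C086F

0x684C07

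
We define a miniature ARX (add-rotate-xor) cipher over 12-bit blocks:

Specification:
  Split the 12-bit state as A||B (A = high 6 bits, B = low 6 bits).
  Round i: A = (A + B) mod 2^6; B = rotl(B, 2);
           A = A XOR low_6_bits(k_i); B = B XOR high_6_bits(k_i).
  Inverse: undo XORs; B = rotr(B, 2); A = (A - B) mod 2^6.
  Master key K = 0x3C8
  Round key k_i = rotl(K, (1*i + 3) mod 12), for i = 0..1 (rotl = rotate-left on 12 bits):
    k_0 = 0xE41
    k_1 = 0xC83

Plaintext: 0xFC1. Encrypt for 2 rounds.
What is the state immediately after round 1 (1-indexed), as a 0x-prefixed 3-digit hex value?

0x07D

s_0 = plaintext = 0xFC1
s_1 = Round(s_0, k_0) = 0x07D
s_2 = Round(s_1, k_1) = 0xF45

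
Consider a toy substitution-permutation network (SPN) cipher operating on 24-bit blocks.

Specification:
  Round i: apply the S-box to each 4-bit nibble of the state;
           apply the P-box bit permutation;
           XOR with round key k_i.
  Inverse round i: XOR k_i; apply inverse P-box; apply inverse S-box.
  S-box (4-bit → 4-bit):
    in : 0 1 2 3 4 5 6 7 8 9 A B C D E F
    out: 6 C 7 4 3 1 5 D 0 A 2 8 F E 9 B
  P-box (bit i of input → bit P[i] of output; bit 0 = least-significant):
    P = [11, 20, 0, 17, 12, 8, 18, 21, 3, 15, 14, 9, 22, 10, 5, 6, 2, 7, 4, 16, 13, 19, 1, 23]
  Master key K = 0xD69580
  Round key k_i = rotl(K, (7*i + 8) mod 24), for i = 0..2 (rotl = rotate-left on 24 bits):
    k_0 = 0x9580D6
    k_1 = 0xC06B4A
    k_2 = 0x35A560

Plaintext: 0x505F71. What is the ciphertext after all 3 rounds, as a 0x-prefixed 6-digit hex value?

0x0159A9

s_0 = plaintext = 0x505F71
s_1 = Round(s_0, k_0) = 0xF3324F
s_2 = Round(s_1, k_1) = 0x5A9272
s_3 = Round(s_2, k_2) = 0x0159A9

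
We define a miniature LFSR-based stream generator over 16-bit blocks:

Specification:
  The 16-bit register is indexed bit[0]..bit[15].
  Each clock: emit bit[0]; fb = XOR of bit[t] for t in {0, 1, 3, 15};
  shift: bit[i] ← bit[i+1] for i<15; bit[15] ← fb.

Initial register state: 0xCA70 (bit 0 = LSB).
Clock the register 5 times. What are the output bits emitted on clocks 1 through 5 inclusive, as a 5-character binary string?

00001

reg_0 = 0xCA70
clock 1: out=0, reg = 0xE538
clock 2: out=0, reg = 0x729C
clock 3: out=0, reg = 0xB94E
clock 4: out=0, reg = 0xDCA7
clock 5: out=1, reg = 0xEE53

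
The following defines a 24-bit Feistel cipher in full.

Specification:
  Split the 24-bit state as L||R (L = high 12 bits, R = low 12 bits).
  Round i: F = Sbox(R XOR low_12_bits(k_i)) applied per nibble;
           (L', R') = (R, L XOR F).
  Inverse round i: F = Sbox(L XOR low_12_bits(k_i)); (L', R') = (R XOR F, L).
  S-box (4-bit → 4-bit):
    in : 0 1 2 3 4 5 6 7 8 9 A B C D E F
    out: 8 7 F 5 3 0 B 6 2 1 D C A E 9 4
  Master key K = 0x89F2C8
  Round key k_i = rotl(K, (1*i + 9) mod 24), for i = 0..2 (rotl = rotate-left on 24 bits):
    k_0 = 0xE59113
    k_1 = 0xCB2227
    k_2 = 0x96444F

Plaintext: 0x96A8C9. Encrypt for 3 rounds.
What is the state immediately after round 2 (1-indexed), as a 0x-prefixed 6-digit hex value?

s_0 = plaintext = 0x96A8C9
s_1 = Round(s_0, k_0) = 0x8C9887
s_2 = Round(s_1, k_1) = 0x887511
s_3 = Round(s_2, k_2) = 0x511F8E

0x887511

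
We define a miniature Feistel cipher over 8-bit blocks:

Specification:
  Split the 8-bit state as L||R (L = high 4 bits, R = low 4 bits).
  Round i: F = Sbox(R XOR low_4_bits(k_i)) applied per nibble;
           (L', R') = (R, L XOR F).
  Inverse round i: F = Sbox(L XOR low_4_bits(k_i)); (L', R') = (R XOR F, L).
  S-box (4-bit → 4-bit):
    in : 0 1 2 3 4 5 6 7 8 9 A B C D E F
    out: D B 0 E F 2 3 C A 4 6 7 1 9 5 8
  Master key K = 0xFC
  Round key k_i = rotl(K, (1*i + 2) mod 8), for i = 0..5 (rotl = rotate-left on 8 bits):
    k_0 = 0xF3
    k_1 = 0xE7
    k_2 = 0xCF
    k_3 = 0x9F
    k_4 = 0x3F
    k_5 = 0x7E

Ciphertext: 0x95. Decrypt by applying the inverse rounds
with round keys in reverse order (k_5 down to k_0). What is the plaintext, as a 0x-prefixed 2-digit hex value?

s_0 = ciphertext = 0x95
s_1 = InvRound(s_0, k_5) = 0x99
s_2 = InvRound(s_1, k_4) = 0xA9
s_3 = InvRound(s_2, k_3) = 0xBA
s_4 = InvRound(s_3, k_2) = 0x5B
s_5 = InvRound(s_4, k_1) = 0xB5
s_6 = InvRound(s_5, k_0) = 0xFB

0xFB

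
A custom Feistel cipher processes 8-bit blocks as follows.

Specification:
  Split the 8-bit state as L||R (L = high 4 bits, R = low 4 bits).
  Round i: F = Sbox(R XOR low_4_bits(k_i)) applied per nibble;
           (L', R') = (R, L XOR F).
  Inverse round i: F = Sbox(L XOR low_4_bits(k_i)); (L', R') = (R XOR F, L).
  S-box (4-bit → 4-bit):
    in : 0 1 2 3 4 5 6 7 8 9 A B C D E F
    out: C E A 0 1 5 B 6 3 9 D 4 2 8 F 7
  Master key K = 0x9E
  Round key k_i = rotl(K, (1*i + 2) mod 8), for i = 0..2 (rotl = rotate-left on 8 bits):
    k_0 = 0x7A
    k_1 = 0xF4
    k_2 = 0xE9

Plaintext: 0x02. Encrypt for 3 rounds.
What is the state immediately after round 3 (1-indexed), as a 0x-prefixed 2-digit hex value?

s_0 = plaintext = 0x02
s_1 = Round(s_0, k_0) = 0x23
s_2 = Round(s_1, k_1) = 0x34
s_3 = Round(s_2, k_2) = 0x4B

0x4B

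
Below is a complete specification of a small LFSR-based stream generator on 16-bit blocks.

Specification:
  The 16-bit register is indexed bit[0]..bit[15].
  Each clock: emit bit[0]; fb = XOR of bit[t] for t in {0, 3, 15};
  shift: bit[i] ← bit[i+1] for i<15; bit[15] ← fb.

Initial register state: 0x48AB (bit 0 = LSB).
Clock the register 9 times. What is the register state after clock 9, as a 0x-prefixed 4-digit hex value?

0xB524

reg_0 = 0x48AB
clock 1: out=1, reg = 0x2455
clock 2: out=1, reg = 0x922A
clock 3: out=0, reg = 0x4915
clock 4: out=1, reg = 0xA48A
clock 5: out=0, reg = 0x5245
clock 6: out=1, reg = 0xA922
clock 7: out=0, reg = 0xD491
clock 8: out=1, reg = 0x6A48
clock 9: out=0, reg = 0xB524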